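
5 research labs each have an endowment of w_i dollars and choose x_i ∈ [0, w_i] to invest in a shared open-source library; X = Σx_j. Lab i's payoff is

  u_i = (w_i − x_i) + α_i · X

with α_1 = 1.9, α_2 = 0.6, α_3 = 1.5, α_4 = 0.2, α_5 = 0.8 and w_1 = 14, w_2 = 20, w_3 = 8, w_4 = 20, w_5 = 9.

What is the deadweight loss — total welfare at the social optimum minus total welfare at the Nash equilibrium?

∂u_i/∂x_i = α_i − 1, so lab i contributes w_i if α_i > 1, else 0.
α_i > 1 for i ∈ {1, 3}; NE contributions (14, 0, 8, 0, 0), X = 22.
W^NE = Σw_i − X^NE + (Σα_i)·X^NE = 71 + 4·22 = 159.
Planner: ∂(Σu_j)/∂x_i = Σα_j − 1 = 4 > 0, so everyone contributes w_i; X^SO = 71, W^SO = 71 + 4·71 = 355.
Deadweight loss = 196.

196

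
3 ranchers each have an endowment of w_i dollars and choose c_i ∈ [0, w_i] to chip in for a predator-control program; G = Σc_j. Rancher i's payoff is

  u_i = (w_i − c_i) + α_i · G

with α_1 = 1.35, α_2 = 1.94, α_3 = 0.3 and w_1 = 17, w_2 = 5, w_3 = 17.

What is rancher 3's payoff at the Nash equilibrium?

23.6

∂u_i/∂c_i = α_i − 1, so rancher i contributes w_i if α_i > 1, else 0.
α_i > 1 for i ∈ {1, 2}; NE contributions (17, 5, 0), G = 22.
u_3 = (17 − 0) + 0.3·22 = 23.6.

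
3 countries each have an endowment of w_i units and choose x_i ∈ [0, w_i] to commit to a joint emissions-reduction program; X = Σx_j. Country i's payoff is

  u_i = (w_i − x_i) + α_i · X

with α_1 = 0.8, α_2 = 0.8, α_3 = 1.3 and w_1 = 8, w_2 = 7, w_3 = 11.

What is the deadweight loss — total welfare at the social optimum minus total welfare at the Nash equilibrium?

∂u_i/∂x_i = α_i − 1, so country i contributes w_i if α_i > 1, else 0.
α_i > 1 for i ∈ {3}; NE contributions (0, 0, 11), X = 11.
W^NE = Σw_i − X^NE + (Σα_i)·X^NE = 26 + 1.9·11 = 46.9.
Planner: ∂(Σu_j)/∂x_i = Σα_j − 1 = 1.9 > 0, so everyone contributes w_i; X^SO = 26, W^SO = 26 + 1.9·26 = 75.4.
Deadweight loss = 28.5.

28.5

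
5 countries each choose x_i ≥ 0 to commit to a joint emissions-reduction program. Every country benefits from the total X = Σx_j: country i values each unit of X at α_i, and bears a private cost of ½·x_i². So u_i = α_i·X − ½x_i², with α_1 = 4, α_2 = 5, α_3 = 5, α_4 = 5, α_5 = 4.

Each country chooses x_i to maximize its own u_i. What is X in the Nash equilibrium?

Country i's FOC: ∂u_i/∂x_i = α_i − x_i = 0, so x_i* = α_i.
NE contributions = (4, 5, 5, 5, 4); X = 23.

23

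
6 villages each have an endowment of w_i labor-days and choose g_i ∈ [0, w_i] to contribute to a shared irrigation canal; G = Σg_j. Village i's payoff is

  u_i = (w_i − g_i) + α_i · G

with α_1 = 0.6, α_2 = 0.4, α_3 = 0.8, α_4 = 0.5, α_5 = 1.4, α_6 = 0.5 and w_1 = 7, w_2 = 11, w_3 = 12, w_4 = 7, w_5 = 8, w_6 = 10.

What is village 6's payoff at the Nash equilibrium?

∂u_i/∂g_i = α_i − 1, so village i contributes w_i if α_i > 1, else 0.
α_i > 1 for i ∈ {5}; NE contributions (0, 0, 0, 0, 8, 0), G = 8.
u_6 = (10 − 0) + 0.5·8 = 14.

14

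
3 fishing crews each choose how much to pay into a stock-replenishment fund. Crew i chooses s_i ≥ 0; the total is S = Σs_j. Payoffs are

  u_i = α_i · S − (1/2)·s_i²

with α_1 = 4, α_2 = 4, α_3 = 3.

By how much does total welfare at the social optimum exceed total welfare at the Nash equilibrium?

Crew i's FOC: ∂u_i/∂s_i = α_i − s_i = 0, so s_i* = α_i.
NE contributions = (4, 4, 3); S = 11.
W^NE = (Σα)·S − ½Σα_i² = 11² − ½·41 = 100.5.
Planner sets s_i = Σα_j = 11 for every i, so S^SO = 3·11 = 33.
W^SO = (Σα)·S^SO − ½·3·(Σα)² = (3/2)·11² = 181.5.
Deadweight loss = W^SO − W^NE = 81.

81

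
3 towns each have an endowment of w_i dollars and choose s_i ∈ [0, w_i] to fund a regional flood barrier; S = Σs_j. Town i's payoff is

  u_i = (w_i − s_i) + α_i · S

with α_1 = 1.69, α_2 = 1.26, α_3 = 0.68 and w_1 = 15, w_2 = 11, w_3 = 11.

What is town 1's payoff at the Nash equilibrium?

43.94

∂u_i/∂s_i = α_i − 1, so town i contributes w_i if α_i > 1, else 0.
α_i > 1 for i ∈ {1, 2}; NE contributions (15, 11, 0), S = 26.
u_1 = (15 − 15) + 1.69·26 = 43.94.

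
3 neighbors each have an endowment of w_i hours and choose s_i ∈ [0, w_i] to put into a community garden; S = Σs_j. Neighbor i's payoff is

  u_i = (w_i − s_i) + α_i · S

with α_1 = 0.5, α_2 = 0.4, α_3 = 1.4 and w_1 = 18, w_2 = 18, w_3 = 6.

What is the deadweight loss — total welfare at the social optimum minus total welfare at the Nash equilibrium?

46.8

∂u_i/∂s_i = α_i − 1, so neighbor i contributes w_i if α_i > 1, else 0.
α_i > 1 for i ∈ {3}; NE contributions (0, 0, 6), S = 6.
W^NE = Σw_i − S^NE + (Σα_i)·S^NE = 42 + 1.3·6 = 49.8.
Planner: ∂(Σu_j)/∂s_i = Σα_j − 1 = 1.3 > 0, so everyone contributes w_i; S^SO = 42, W^SO = 42 + 1.3·42 = 96.6.
Deadweight loss = 46.8.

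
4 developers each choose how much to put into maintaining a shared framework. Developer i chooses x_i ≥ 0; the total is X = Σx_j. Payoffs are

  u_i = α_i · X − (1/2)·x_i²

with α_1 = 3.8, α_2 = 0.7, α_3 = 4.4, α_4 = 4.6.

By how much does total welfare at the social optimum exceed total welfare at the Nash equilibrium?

Developer i's FOC: ∂u_i/∂x_i = α_i − x_i = 0, so x_i* = α_i.
NE contributions = (3.8, 0.7, 4.4, 4.6); X = 13.5.
W^NE = (Σα)·X − ½Σα_i² = 13.5² − ½·55.45 = 154.525.
Planner sets x_i = Σα_j = 13.5 for every i, so X^SO = 4·13.5 = 54.
W^SO = (Σα)·X^SO − ½·4·(Σα)² = (4/2)·13.5² = 364.5.
Deadweight loss = W^SO − W^NE = 209.975.

209.975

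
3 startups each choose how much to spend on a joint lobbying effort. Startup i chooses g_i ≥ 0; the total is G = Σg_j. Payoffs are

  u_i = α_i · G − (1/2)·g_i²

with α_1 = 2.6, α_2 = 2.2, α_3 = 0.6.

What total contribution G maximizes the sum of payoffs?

16.2

Planner FOC: ∂(Σu_j)/∂g_i = (Σα_j) − g_i = 0, so g_i^SO = Σα_j = 5.4 for every i; G^SO = 16.2.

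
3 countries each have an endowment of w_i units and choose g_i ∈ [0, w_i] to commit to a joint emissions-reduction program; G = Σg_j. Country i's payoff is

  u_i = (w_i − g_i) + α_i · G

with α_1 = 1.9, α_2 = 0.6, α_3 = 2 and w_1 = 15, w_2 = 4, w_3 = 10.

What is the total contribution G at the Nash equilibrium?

25

∂u_i/∂g_i = α_i − 1, so country i contributes w_i if α_i > 1, else 0.
α_i > 1 for i ∈ {1, 3}; NE contributions (15, 0, 10), G = 25.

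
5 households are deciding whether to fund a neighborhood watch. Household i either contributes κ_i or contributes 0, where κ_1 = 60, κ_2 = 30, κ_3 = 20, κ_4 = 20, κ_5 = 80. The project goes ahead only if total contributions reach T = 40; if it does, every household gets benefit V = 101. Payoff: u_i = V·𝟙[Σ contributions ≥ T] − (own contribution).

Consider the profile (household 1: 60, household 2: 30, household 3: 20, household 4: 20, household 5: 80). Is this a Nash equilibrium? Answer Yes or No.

Total = 210 ≥ 40: provided.
Household 1 (pledges 60, payoff 41): dropping to 0 → total 150, payoff 101. Profitable deviation.

No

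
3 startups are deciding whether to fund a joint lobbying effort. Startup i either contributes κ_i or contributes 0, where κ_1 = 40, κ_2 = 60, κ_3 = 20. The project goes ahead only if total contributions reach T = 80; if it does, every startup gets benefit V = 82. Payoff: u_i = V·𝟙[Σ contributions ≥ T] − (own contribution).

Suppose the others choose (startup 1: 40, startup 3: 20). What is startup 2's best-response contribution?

Others' total = 60. Contributing 60 brings total to 120 ≥ 80: gain V − κ_2 = 22.
Best response: 60.

60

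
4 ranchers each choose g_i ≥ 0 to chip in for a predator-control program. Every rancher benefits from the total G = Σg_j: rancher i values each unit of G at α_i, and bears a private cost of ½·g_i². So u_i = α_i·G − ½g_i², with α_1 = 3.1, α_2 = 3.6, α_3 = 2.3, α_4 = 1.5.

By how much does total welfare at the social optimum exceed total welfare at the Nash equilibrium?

125.305

Rancher i's FOC: ∂u_i/∂g_i = α_i − g_i = 0, so g_i* = α_i.
NE contributions = (3.1, 3.6, 2.3, 1.5); G = 10.5.
W^NE = (Σα)·G − ½Σα_i² = 10.5² − ½·30.11 = 95.195.
Planner sets g_i = Σα_j = 10.5 for every i, so G^SO = 4·10.5 = 42.
W^SO = (Σα)·G^SO − ½·4·(Σα)² = (4/2)·10.5² = 220.5.
Deadweight loss = W^SO − W^NE = 125.305.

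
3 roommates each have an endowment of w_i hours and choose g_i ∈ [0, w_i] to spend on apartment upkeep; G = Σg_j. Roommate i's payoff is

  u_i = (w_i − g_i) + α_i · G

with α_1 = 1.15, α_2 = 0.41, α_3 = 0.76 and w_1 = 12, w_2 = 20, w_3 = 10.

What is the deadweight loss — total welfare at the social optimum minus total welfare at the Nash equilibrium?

39.6

∂u_i/∂g_i = α_i − 1, so roommate i contributes w_i if α_i > 1, else 0.
α_i > 1 for i ∈ {1}; NE contributions (12, 0, 0), G = 12.
W^NE = Σw_i − G^NE + (Σα_i)·G^NE = 42 + 1.32·12 = 57.84.
Planner: ∂(Σu_j)/∂g_i = Σα_j − 1 = 1.32 > 0, so everyone contributes w_i; G^SO = 42, W^SO = 42 + 1.32·42 = 97.44.
Deadweight loss = 39.6.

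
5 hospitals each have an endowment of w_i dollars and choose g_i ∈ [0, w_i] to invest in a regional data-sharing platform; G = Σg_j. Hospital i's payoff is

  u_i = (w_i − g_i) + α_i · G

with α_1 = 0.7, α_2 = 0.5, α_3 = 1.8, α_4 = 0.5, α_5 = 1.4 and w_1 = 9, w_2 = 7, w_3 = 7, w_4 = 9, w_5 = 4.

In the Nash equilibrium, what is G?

11

∂u_i/∂g_i = α_i − 1, so hospital i contributes w_i if α_i > 1, else 0.
α_i > 1 for i ∈ {3, 5}; NE contributions (0, 0, 7, 0, 4), G = 11.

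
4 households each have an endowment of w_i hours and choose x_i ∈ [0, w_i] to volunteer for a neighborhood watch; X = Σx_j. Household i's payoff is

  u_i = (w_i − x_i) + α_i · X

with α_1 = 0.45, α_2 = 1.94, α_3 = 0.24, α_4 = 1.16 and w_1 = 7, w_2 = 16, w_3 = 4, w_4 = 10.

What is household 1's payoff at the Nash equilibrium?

∂u_i/∂x_i = α_i − 1, so household i contributes w_i if α_i > 1, else 0.
α_i > 1 for i ∈ {2, 4}; NE contributions (0, 16, 0, 10), X = 26.
u_1 = (7 − 0) + 0.45·26 = 18.7.

18.7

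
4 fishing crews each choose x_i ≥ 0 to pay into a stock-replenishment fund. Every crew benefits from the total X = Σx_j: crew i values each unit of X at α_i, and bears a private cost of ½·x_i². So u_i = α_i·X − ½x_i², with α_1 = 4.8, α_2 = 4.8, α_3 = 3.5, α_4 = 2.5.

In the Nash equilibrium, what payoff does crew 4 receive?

Crew i's FOC: ∂u_i/∂x_i = α_i − x_i = 0, so x_i* = α_i.
NE contributions = (4.8, 4.8, 3.5, 2.5); X = 15.6.
u_4 = α_4·X − ½·(x_4)² = 2.5·15.6 − ½·2.5² = 35.875.

35.875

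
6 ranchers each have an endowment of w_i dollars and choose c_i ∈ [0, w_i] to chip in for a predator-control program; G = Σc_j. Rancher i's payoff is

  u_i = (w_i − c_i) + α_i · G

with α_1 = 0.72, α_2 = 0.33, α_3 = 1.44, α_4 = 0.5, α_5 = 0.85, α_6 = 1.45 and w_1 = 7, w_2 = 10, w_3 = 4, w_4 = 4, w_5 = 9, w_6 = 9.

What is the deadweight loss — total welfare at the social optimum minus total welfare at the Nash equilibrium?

∂u_i/∂c_i = α_i − 1, so rancher i contributes w_i if α_i > 1, else 0.
α_i > 1 for i ∈ {3, 6}; NE contributions (0, 0, 4, 0, 0, 9), G = 13.
W^NE = Σw_i − G^NE + (Σα_i)·G^NE = 43 + 4.29·13 = 98.77.
Planner: ∂(Σu_j)/∂c_i = Σα_j − 1 = 4.29 > 0, so everyone contributes w_i; G^SO = 43, W^SO = 43 + 4.29·43 = 227.47.
Deadweight loss = 128.7.

128.7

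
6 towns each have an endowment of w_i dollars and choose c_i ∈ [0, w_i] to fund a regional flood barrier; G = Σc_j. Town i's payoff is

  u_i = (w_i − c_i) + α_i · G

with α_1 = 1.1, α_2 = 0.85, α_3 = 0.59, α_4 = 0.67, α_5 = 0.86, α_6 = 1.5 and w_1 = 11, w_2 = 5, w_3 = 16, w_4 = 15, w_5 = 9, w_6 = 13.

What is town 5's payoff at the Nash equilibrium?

∂u_i/∂c_i = α_i − 1, so town i contributes w_i if α_i > 1, else 0.
α_i > 1 for i ∈ {1, 6}; NE contributions (11, 0, 0, 0, 0, 13), G = 24.
u_5 = (9 − 0) + 0.86·24 = 29.64.

29.64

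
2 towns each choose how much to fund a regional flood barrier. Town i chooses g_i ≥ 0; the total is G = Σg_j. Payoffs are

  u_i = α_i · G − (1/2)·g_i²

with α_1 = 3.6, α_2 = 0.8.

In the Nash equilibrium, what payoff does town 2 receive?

3.2

Town i's FOC: ∂u_i/∂g_i = α_i − g_i = 0, so g_i* = α_i.
NE contributions = (3.6, 0.8); G = 4.4.
u_2 = α_2·G − ½·(g_2)² = 0.8·4.4 − ½·0.8² = 3.2.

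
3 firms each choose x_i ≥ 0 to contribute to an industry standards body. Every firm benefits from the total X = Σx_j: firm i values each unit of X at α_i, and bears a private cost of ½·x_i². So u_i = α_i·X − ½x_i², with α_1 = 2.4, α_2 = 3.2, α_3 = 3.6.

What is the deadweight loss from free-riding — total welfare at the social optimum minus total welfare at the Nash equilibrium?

56.8

Firm i's FOC: ∂u_i/∂x_i = α_i − x_i = 0, so x_i* = α_i.
NE contributions = (2.4, 3.2, 3.6); X = 9.2.
W^NE = (Σα)·X − ½Σα_i² = 9.2² − ½·28.96 = 70.16.
Planner sets x_i = Σα_j = 9.2 for every i, so X^SO = 3·9.2 = 27.6.
W^SO = (Σα)·X^SO − ½·3·(Σα)² = (3/2)·9.2² = 126.96.
Deadweight loss = W^SO − W^NE = 56.8.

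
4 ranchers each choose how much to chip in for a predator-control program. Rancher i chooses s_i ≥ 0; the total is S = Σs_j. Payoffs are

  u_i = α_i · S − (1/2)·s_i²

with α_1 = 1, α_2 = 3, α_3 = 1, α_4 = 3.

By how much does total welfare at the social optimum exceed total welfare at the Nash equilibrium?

Rancher i's FOC: ∂u_i/∂s_i = α_i − s_i = 0, so s_i* = α_i.
NE contributions = (1, 3, 1, 3); S = 8.
W^NE = (Σα)·S − ½Σα_i² = 8² − ½·20 = 54.
Planner sets s_i = Σα_j = 8 for every i, so S^SO = 4·8 = 32.
W^SO = (Σα)·S^SO − ½·4·(Σα)² = (4/2)·8² = 128.
Deadweight loss = W^SO − W^NE = 74.

74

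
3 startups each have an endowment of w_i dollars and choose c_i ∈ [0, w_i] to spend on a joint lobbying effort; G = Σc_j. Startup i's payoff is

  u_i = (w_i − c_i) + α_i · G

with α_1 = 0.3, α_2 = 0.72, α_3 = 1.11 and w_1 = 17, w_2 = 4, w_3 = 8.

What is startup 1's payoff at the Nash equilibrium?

19.4

∂u_i/∂c_i = α_i − 1, so startup i contributes w_i if α_i > 1, else 0.
α_i > 1 for i ∈ {3}; NE contributions (0, 0, 8), G = 8.
u_1 = (17 − 0) + 0.3·8 = 19.4.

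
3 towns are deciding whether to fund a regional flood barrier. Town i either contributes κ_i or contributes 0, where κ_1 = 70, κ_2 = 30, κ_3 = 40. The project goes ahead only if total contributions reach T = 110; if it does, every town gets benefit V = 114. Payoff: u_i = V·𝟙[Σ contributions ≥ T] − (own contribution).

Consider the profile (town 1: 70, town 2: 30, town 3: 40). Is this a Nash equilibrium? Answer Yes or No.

Total = 140 ≥ 110: provided.
Town 1 (pledges 70, payoff 44): dropping to 0 → total 70, payoff 0. No gain.
Town 2 (pledges 30, payoff 84): dropping to 0 → total 110, payoff 114. Profitable deviation.

No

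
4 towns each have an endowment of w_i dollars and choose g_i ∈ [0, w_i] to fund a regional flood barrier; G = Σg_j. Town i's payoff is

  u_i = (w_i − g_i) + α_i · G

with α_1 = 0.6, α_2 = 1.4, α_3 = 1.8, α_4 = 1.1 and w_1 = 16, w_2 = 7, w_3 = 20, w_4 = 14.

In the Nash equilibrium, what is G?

∂u_i/∂g_i = α_i − 1, so town i contributes w_i if α_i > 1, else 0.
α_i > 1 for i ∈ {2, 3, 4}; NE contributions (0, 7, 20, 14), G = 41.

41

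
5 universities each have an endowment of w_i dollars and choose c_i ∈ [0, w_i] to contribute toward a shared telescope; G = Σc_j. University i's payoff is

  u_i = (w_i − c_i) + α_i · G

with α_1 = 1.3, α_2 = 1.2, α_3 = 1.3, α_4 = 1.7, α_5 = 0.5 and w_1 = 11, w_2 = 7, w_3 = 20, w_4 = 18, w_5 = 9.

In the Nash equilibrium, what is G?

56

∂u_i/∂c_i = α_i − 1, so university i contributes w_i if α_i > 1, else 0.
α_i > 1 for i ∈ {1, 2, 3, 4}; NE contributions (11, 7, 20, 18, 0), G = 56.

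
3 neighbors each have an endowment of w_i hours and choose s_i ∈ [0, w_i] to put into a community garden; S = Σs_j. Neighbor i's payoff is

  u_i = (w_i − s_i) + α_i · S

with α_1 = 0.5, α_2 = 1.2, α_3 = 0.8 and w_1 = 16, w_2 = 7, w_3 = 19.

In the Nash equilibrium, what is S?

7

∂u_i/∂s_i = α_i − 1, so neighbor i contributes w_i if α_i > 1, else 0.
α_i > 1 for i ∈ {2}; NE contributions (0, 7, 0), S = 7.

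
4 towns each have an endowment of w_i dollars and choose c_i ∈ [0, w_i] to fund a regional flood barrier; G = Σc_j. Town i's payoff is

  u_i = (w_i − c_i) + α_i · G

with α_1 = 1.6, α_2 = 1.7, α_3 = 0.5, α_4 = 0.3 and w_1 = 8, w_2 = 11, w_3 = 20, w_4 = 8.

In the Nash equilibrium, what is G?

19

∂u_i/∂c_i = α_i − 1, so town i contributes w_i if α_i > 1, else 0.
α_i > 1 for i ∈ {1, 2}; NE contributions (8, 11, 0, 0), G = 19.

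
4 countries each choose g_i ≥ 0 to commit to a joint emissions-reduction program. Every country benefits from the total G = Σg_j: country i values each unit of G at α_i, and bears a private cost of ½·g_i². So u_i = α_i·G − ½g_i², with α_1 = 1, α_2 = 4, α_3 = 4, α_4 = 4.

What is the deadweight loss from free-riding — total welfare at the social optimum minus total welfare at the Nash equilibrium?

193.5

Country i's FOC: ∂u_i/∂g_i = α_i − g_i = 0, so g_i* = α_i.
NE contributions = (1, 4, 4, 4); G = 13.
W^NE = (Σα)·G − ½Σα_i² = 13² − ½·49 = 144.5.
Planner sets g_i = Σα_j = 13 for every i, so G^SO = 4·13 = 52.
W^SO = (Σα)·G^SO − ½·4·(Σα)² = (4/2)·13² = 338.
Deadweight loss = W^SO − W^NE = 193.5.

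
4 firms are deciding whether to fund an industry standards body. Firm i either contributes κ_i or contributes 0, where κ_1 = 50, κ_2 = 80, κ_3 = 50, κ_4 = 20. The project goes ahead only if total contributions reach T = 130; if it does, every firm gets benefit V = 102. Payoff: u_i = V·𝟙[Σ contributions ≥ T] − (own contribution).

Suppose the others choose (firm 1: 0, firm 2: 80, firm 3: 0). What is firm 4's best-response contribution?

Others' total = 80. Even contributing 20 gives 100 < 130: no benefit either way.
Best response: 0.

0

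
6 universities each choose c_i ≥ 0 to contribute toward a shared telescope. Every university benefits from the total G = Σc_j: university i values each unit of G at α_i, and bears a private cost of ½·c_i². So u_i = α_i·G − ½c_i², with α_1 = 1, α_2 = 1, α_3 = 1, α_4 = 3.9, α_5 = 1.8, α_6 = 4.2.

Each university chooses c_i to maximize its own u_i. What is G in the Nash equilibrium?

University i's FOC: ∂u_i/∂c_i = α_i − c_i = 0, so c_i* = α_i.
NE contributions = (1, 1, 1, 3.9, 1.8, 4.2); G = 12.9.

12.9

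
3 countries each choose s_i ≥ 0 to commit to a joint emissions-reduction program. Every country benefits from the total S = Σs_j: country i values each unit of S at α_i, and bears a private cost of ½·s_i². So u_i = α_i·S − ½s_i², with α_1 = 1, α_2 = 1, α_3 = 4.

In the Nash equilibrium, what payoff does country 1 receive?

5.5

Country i's FOC: ∂u_i/∂s_i = α_i − s_i = 0, so s_i* = α_i.
NE contributions = (1, 1, 4); S = 6.
u_1 = α_1·S − ½·(s_1)² = 1·6 − ½·1² = 5.5.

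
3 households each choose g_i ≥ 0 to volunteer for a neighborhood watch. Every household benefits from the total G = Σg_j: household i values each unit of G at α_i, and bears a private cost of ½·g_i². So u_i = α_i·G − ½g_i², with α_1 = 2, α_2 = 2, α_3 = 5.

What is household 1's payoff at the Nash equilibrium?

16

Household i's FOC: ∂u_i/∂g_i = α_i − g_i = 0, so g_i* = α_i.
NE contributions = (2, 2, 5); G = 9.
u_1 = α_1·G − ½·(g_1)² = 2·9 − ½·2² = 16.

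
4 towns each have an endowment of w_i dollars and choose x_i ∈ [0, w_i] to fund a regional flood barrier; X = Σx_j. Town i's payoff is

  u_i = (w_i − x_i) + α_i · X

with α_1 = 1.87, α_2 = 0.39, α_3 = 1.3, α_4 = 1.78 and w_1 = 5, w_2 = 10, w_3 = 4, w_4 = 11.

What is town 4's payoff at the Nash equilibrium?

∂u_i/∂x_i = α_i − 1, so town i contributes w_i if α_i > 1, else 0.
α_i > 1 for i ∈ {1, 3, 4}; NE contributions (5, 0, 4, 11), X = 20.
u_4 = (11 − 11) + 1.78·20 = 35.6.

35.6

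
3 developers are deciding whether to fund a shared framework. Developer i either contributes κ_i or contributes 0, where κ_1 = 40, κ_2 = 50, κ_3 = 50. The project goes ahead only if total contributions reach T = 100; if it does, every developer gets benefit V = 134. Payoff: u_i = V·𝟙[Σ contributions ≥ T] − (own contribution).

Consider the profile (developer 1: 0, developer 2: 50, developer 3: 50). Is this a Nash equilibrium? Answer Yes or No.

Yes

Total = 100 ≥ 100: provided.
Developer 1 (pledges 0, payoff 134): pledging 40 → total 140, payoff 94. No gain.
Developer 2 (pledges 50, payoff 84): dropping to 0 → total 50, payoff 0. No gain.
Developer 3 (pledges 50, payoff 84): dropping to 0 → total 50, payoff 0. No gain.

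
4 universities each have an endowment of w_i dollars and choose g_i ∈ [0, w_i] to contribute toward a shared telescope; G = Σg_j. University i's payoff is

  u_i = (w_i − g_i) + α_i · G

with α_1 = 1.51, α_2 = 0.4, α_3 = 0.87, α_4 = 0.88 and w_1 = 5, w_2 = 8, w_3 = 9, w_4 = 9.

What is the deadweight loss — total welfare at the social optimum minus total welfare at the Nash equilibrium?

∂u_i/∂g_i = α_i − 1, so university i contributes w_i if α_i > 1, else 0.
α_i > 1 for i ∈ {1}; NE contributions (5, 0, 0, 0), G = 5.
W^NE = Σw_i − G^NE + (Σα_i)·G^NE = 31 + 2.66·5 = 44.3.
Planner: ∂(Σu_j)/∂g_i = Σα_j − 1 = 2.66 > 0, so everyone contributes w_i; G^SO = 31, W^SO = 31 + 2.66·31 = 113.46.
Deadweight loss = 69.16.

69.16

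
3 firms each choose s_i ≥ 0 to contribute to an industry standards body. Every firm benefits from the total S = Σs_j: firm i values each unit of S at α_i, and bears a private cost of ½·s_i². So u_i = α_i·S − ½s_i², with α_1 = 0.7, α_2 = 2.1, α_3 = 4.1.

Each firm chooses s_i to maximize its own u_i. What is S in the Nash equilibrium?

6.9

Firm i's FOC: ∂u_i/∂s_i = α_i − s_i = 0, so s_i* = α_i.
NE contributions = (0.7, 2.1, 4.1); S = 6.9.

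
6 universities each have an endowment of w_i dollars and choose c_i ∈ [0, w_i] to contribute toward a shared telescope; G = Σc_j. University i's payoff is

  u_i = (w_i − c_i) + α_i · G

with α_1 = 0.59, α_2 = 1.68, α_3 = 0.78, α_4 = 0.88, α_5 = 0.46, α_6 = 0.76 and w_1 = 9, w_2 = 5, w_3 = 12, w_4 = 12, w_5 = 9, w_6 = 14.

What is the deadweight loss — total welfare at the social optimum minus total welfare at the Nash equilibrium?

232.4

∂u_i/∂c_i = α_i − 1, so university i contributes w_i if α_i > 1, else 0.
α_i > 1 for i ∈ {2}; NE contributions (0, 5, 0, 0, 0, 0), G = 5.
W^NE = Σw_i − G^NE + (Σα_i)·G^NE = 61 + 4.15·5 = 81.75.
Planner: ∂(Σu_j)/∂c_i = Σα_j − 1 = 4.15 > 0, so everyone contributes w_i; G^SO = 61, W^SO = 61 + 4.15·61 = 314.15.
Deadweight loss = 232.4.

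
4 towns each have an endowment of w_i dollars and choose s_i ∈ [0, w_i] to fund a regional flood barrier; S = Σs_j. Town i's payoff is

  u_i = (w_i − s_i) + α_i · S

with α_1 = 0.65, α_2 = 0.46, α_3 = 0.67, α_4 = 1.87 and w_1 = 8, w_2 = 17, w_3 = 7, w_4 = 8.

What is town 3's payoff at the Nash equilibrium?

12.36

∂u_i/∂s_i = α_i − 1, so town i contributes w_i if α_i > 1, else 0.
α_i > 1 for i ∈ {4}; NE contributions (0, 0, 0, 8), S = 8.
u_3 = (7 − 0) + 0.67·8 = 12.36.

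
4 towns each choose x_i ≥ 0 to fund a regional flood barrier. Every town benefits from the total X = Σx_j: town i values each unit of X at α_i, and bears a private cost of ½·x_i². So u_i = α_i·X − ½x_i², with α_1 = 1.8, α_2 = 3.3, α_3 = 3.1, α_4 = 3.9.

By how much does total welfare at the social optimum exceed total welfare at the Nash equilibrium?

165.885

Town i's FOC: ∂u_i/∂x_i = α_i − x_i = 0, so x_i* = α_i.
NE contributions = (1.8, 3.3, 3.1, 3.9); X = 12.1.
W^NE = (Σα)·X − ½Σα_i² = 12.1² − ½·38.95 = 126.935.
Planner sets x_i = Σα_j = 12.1 for every i, so X^SO = 4·12.1 = 48.4.
W^SO = (Σα)·X^SO − ½·4·(Σα)² = (4/2)·12.1² = 292.82.
Deadweight loss = W^SO − W^NE = 165.885.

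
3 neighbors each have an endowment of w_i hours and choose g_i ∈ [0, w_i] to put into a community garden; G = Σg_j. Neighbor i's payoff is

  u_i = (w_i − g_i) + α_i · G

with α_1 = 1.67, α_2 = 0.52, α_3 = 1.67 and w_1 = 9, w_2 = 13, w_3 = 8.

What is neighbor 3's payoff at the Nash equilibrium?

28.39

∂u_i/∂g_i = α_i − 1, so neighbor i contributes w_i if α_i > 1, else 0.
α_i > 1 for i ∈ {1, 3}; NE contributions (9, 0, 8), G = 17.
u_3 = (8 − 8) + 1.67·17 = 28.39.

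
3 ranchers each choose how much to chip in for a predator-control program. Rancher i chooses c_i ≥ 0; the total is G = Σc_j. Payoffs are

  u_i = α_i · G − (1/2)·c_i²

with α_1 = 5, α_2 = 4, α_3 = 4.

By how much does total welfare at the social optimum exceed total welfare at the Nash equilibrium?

Rancher i's FOC: ∂u_i/∂c_i = α_i − c_i = 0, so c_i* = α_i.
NE contributions = (5, 4, 4); G = 13.
W^NE = (Σα)·G − ½Σα_i² = 13² − ½·57 = 140.5.
Planner sets c_i = Σα_j = 13 for every i, so G^SO = 3·13 = 39.
W^SO = (Σα)·G^SO − ½·3·(Σα)² = (3/2)·13² = 253.5.
Deadweight loss = W^SO − W^NE = 113.

113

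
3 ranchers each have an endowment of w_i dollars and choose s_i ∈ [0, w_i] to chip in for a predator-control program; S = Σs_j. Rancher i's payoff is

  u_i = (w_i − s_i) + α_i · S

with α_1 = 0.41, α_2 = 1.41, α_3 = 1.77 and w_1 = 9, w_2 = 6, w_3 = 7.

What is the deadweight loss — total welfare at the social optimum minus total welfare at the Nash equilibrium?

23.31

∂u_i/∂s_i = α_i − 1, so rancher i contributes w_i if α_i > 1, else 0.
α_i > 1 for i ∈ {2, 3}; NE contributions (0, 6, 7), S = 13.
W^NE = Σw_i − S^NE + (Σα_i)·S^NE = 22 + 2.59·13 = 55.67.
Planner: ∂(Σu_j)/∂s_i = Σα_j − 1 = 2.59 > 0, so everyone contributes w_i; S^SO = 22, W^SO = 22 + 2.59·22 = 78.98.
Deadweight loss = 23.31.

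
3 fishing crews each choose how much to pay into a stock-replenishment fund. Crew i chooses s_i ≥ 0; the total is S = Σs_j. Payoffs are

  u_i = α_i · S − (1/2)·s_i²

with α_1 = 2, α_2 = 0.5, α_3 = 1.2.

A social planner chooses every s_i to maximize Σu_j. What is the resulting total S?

11.1

Planner FOC: ∂(Σu_j)/∂s_i = (Σα_j) − s_i = 0, so s_i^SO = Σα_j = 3.7 for every i; S^SO = 11.1.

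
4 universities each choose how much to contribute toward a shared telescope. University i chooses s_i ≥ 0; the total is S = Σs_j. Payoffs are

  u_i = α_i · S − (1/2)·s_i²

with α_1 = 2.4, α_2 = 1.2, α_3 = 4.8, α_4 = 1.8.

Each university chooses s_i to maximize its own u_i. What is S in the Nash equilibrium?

10.2

University i's FOC: ∂u_i/∂s_i = α_i − s_i = 0, so s_i* = α_i.
NE contributions = (2.4, 1.2, 4.8, 1.8); S = 10.2.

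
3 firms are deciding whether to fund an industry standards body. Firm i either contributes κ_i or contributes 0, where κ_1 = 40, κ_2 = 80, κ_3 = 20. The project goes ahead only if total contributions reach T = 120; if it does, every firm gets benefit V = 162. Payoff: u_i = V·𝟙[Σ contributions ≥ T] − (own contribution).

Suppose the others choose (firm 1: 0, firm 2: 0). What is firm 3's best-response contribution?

0

Others' total = 0. Even contributing 20 gives 20 < 120: no benefit either way.
Best response: 0.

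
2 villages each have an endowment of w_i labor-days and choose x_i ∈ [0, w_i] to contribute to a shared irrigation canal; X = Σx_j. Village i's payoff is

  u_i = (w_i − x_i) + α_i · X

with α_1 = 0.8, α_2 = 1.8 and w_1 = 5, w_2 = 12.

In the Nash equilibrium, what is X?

∂u_i/∂x_i = α_i − 1, so village i contributes w_i if α_i > 1, else 0.
α_i > 1 for i ∈ {2}; NE contributions (0, 12), X = 12.

12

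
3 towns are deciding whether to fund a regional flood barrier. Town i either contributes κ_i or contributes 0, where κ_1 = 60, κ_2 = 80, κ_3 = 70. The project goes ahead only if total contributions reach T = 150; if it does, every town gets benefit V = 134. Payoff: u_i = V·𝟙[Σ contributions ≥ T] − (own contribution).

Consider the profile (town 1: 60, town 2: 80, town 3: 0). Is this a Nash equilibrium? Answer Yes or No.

Total = 140 < 150: not provided.
Town 1 (pledges 60, payoff -60): dropping to 0 → total 80, payoff 0. Profitable deviation.

No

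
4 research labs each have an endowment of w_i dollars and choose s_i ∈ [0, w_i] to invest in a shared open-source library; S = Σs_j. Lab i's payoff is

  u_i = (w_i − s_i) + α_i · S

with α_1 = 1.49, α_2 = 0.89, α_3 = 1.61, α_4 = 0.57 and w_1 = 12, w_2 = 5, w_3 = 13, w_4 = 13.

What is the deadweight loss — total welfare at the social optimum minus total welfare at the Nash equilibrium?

64.08

∂u_i/∂s_i = α_i − 1, so lab i contributes w_i if α_i > 1, else 0.
α_i > 1 for i ∈ {1, 3}; NE contributions (12, 0, 13, 0), S = 25.
W^NE = Σw_i − S^NE + (Σα_i)·S^NE = 43 + 3.56·25 = 132.
Planner: ∂(Σu_j)/∂s_i = Σα_j − 1 = 3.56 > 0, so everyone contributes w_i; S^SO = 43, W^SO = 43 + 3.56·43 = 196.08.
Deadweight loss = 64.08.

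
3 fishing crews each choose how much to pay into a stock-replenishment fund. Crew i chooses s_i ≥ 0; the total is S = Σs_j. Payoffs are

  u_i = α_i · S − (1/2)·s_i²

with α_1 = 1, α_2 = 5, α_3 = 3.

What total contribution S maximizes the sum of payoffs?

27

Planner FOC: ∂(Σu_j)/∂s_i = (Σα_j) − s_i = 0, so s_i^SO = Σα_j = 9 for every i; S^SO = 27.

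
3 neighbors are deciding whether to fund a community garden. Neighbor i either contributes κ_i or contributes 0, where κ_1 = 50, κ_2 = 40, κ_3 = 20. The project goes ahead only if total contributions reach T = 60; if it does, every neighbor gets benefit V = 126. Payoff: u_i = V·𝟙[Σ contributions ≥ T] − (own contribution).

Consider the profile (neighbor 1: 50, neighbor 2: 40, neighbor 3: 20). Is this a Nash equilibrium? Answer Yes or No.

No

Total = 110 ≥ 60: provided.
Neighbor 1 (pledges 50, payoff 76): dropping to 0 → total 60, payoff 126. Profitable deviation.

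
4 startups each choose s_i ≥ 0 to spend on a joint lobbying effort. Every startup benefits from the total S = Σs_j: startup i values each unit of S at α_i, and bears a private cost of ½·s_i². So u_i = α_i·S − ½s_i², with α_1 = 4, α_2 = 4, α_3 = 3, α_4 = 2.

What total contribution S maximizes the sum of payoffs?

52

Planner FOC: ∂(Σu_j)/∂s_i = (Σα_j) − s_i = 0, so s_i^SO = Σα_j = 13 for every i; S^SO = 52.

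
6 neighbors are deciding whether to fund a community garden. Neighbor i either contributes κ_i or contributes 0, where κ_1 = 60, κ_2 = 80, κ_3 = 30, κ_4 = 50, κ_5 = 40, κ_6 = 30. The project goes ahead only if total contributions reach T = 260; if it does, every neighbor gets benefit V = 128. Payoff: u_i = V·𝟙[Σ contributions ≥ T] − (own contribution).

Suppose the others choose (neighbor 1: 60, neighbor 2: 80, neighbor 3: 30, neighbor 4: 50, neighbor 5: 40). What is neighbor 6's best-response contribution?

0

Others' total = 260 ≥ 260; contributing adds cost 30 for no extra benefit.
Best response: 0.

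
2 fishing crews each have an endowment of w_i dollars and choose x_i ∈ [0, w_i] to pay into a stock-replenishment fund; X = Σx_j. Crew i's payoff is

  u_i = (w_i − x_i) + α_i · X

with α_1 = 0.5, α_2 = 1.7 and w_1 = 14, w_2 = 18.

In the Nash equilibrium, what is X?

∂u_i/∂x_i = α_i − 1, so crew i contributes w_i if α_i > 1, else 0.
α_i > 1 for i ∈ {2}; NE contributions (0, 18), X = 18.

18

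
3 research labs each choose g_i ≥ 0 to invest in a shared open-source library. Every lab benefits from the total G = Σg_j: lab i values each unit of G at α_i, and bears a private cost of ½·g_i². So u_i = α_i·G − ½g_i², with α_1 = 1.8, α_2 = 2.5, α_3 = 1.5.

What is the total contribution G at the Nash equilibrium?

5.8

Lab i's FOC: ∂u_i/∂g_i = α_i − g_i = 0, so g_i* = α_i.
NE contributions = (1.8, 2.5, 1.5); G = 5.8.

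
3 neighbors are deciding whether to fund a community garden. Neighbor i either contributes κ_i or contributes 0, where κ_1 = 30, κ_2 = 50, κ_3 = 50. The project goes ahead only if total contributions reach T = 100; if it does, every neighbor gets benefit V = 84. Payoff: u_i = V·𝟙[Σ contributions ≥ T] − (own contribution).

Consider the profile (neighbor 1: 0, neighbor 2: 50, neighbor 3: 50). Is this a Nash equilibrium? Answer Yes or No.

Yes

Total = 100 ≥ 100: provided.
Neighbor 1 (pledges 0, payoff 84): pledging 30 → total 130, payoff 54. No gain.
Neighbor 2 (pledges 50, payoff 34): dropping to 0 → total 50, payoff 0. No gain.
Neighbor 3 (pledges 50, payoff 34): dropping to 0 → total 50, payoff 0. No gain.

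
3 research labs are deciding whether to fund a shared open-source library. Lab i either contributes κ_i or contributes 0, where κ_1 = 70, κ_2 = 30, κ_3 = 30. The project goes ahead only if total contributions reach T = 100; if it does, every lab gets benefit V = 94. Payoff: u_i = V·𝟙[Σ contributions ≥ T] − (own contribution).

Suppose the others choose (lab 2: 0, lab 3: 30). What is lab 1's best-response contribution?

70

Others' total = 30. Contributing 70 brings total to 100 ≥ 100: gain V − κ_1 = 24.
Best response: 70.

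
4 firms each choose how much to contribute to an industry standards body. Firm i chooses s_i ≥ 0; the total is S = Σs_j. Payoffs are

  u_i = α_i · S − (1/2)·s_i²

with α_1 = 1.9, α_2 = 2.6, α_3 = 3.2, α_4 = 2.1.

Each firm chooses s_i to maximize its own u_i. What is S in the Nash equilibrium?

Firm i's FOC: ∂u_i/∂s_i = α_i − s_i = 0, so s_i* = α_i.
NE contributions = (1.9, 2.6, 3.2, 2.1); S = 9.8.

9.8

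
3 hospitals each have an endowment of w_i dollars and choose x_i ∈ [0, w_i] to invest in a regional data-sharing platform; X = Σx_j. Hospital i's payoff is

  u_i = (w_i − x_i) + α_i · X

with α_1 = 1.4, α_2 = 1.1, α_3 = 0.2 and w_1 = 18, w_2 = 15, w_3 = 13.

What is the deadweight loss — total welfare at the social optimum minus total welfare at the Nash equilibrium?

∂u_i/∂x_i = α_i − 1, so hospital i contributes w_i if α_i > 1, else 0.
α_i > 1 for i ∈ {1, 2}; NE contributions (18, 15, 0), X = 33.
W^NE = Σw_i − X^NE + (Σα_i)·X^NE = 46 + 1.7·33 = 102.1.
Planner: ∂(Σu_j)/∂x_i = Σα_j − 1 = 1.7 > 0, so everyone contributes w_i; X^SO = 46, W^SO = 46 + 1.7·46 = 124.2.
Deadweight loss = 22.1.

22.1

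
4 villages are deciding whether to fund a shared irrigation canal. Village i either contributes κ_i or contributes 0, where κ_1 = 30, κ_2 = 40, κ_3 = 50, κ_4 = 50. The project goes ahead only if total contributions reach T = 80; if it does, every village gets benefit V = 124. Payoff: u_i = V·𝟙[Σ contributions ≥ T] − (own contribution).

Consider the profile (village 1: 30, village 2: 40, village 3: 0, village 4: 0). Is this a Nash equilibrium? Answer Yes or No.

No

Total = 70 < 80: not provided.
Village 1 (pledges 30, payoff -30): dropping to 0 → total 40, payoff 0. Profitable deviation.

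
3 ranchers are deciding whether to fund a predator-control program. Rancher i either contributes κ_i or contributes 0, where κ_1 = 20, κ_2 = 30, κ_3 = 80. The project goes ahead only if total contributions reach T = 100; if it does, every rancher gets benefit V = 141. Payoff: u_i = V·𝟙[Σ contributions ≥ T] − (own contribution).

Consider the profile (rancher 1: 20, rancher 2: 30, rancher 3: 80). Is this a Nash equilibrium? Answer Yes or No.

Total = 130 ≥ 100: provided.
Rancher 1 (pledges 20, payoff 121): dropping to 0 → total 110, payoff 141. Profitable deviation.

No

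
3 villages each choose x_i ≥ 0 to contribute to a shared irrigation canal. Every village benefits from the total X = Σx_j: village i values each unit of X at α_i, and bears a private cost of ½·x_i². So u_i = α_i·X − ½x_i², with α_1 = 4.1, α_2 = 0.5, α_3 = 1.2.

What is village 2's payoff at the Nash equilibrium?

2.775

Village i's FOC: ∂u_i/∂x_i = α_i − x_i = 0, so x_i* = α_i.
NE contributions = (4.1, 0.5, 1.2); X = 5.8.
u_2 = α_2·X − ½·(x_2)² = 0.5·5.8 − ½·0.5² = 2.775.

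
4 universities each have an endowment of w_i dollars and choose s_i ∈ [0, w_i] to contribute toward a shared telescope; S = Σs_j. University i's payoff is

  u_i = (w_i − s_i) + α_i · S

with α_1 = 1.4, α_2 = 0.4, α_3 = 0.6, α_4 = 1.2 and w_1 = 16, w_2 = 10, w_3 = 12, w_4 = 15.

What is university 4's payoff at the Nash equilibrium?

37.2

∂u_i/∂s_i = α_i − 1, so university i contributes w_i if α_i > 1, else 0.
α_i > 1 for i ∈ {1, 4}; NE contributions (16, 0, 0, 15), S = 31.
u_4 = (15 − 15) + 1.2·31 = 37.2.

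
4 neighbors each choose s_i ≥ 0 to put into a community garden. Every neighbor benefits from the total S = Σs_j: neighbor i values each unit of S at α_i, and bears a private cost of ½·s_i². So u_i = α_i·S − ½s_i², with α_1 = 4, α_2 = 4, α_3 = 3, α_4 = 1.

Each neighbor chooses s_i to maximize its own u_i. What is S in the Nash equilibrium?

12

Neighbor i's FOC: ∂u_i/∂s_i = α_i − s_i = 0, so s_i* = α_i.
NE contributions = (4, 4, 3, 1); S = 12.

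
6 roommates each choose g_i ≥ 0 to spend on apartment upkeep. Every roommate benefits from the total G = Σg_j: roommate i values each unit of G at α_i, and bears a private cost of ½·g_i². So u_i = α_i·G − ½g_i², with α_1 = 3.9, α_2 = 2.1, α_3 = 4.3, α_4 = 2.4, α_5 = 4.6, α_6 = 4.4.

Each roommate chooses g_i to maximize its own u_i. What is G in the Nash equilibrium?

Roommate i's FOC: ∂u_i/∂g_i = α_i − g_i = 0, so g_i* = α_i.
NE contributions = (3.9, 2.1, 4.3, 2.4, 4.6, 4.4); G = 21.7.

21.7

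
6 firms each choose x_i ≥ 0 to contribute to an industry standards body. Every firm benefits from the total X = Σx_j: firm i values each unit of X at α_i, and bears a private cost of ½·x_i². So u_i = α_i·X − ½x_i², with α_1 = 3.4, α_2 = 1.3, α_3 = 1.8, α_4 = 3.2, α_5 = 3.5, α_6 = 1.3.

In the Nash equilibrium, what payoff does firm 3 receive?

24.48

Firm i's FOC: ∂u_i/∂x_i = α_i − x_i = 0, so x_i* = α_i.
NE contributions = (3.4, 1.3, 1.8, 3.2, 3.5, 1.3); X = 14.5.
u_3 = α_3·X − ½·(x_3)² = 1.8·14.5 − ½·1.8² = 24.48.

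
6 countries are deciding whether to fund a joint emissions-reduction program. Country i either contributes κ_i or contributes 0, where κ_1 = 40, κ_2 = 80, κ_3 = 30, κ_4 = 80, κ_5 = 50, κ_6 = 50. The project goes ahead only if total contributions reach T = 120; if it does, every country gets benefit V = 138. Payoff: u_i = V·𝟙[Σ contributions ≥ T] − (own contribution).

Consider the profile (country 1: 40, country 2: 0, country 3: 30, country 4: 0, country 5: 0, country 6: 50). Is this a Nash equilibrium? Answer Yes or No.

Total = 120 ≥ 120: provided.
Country 1 (pledges 40, payoff 98): dropping to 0 → total 80, payoff 0. No gain.
Country 2 (pledges 0, payoff 138): pledging 80 → total 200, payoff 58. No gain.
Country 3 (pledges 30, payoff 108): dropping to 0 → total 90, payoff 0. No gain.
Country 4 (pledges 0, payoff 138): pledging 80 → total 200, payoff 58. No gain.
Country 5 (pledges 0, payoff 138): pledging 50 → total 170, payoff 88. No gain.
Country 6 (pledges 50, payoff 88): dropping to 0 → total 70, payoff 0. No gain.

Yes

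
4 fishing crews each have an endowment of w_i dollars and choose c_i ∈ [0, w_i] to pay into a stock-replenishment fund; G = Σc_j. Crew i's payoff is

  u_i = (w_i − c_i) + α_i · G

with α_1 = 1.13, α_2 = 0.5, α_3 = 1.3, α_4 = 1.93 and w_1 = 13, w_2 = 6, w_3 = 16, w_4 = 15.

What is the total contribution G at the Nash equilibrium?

44

∂u_i/∂c_i = α_i − 1, so crew i contributes w_i if α_i > 1, else 0.
α_i > 1 for i ∈ {1, 3, 4}; NE contributions (13, 0, 16, 15), G = 44.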